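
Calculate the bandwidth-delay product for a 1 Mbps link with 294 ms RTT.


BDP = bandwidth * RTT
= 1 Mbps * 294 ms
= 1 * 1e6 * 294 / 1000 bits
= 294000 bits
= 36750 bytes
= 35.8887 KB
BDP = 294000 bits (36750 bytes)


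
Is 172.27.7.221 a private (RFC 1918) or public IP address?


RFC 1918 private ranges:
  10.0.0.0/8 (10.0.0.0 - 10.255.255.255)
  172.16.0.0/12 (172.16.0.0 - 172.31.255.255)
  192.168.0.0/16 (192.168.0.0 - 192.168.255.255)
Private (in 172.16.0.0/12)


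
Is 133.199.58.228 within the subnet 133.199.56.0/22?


Subnet network: 133.199.56.0
Test IP AND mask: 133.199.56.0
Yes, 133.199.58.228 is in 133.199.56.0/22


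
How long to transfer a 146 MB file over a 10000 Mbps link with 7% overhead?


Effective throughput = 10000 * (1 - 7/100) = 9300 Mbps
File size in Mb = 146 * 8 = 1168 Mb
Time = 1168 / 9300
Time = 0.1256 seconds


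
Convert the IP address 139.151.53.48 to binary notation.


139 = 10001011
151 = 10010111
53 = 00110101
48 = 00110000
Binary: 10001011.10010111.00110101.00110000


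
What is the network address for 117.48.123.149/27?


IP:   01110101.00110000.01111011.10010101
Mask: 11111111.11111111.11111111.11100000
AND operation:
Net:  01110101.00110000.01111011.10000000
Network: 117.48.123.128/27


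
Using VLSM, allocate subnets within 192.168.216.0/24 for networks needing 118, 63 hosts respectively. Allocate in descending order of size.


118 hosts -> /25 (126 usable): 192.168.216.0/25
63 hosts -> /25 (126 usable): 192.168.216.128/25
Allocation: 192.168.216.0/25 (118 hosts, 126 usable); 192.168.216.128/25 (63 hosts, 126 usable)


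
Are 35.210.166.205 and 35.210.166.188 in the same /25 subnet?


Mask: 255.255.255.128
35.210.166.205 AND mask = 35.210.166.128
35.210.166.188 AND mask = 35.210.166.128
Yes, same subnet (35.210.166.128)


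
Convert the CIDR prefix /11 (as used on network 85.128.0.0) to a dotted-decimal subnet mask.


/11 means 11 network bits, 21 host bits
Binary: 11111111111000000000000000000000
Mask: 255.224.0.0


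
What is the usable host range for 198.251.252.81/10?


Network: 198.192.0.0
Broadcast: 198.255.255.255
First usable = network + 1
Last usable = broadcast - 1
Range: 198.192.0.1 to 198.255.255.254


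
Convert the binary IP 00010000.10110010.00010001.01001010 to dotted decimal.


00010000 = 16
10110010 = 178
00010001 = 17
01001010 = 74
IP: 16.178.17.74


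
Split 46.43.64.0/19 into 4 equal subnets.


New prefix = 19 + 2 = 21
Each subnet has 2048 addresses
  46.43.64.0/21
  46.43.72.0/21
  46.43.80.0/21
  46.43.88.0/21
Subnets: 46.43.64.0/21, 46.43.72.0/21, 46.43.80.0/21, 46.43.88.0/21


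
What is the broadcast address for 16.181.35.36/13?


Network: 16.176.0.0/13
Host bits = 19
Set all host bits to 1:
Broadcast: 16.183.255.255


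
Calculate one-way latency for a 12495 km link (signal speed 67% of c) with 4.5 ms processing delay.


Speed = 0.67 * 3e5 km/s = 201000 km/s
Propagation delay = 12495 / 201000 = 0.0622 s = 62.1642 ms
Processing delay = 4.5 ms
Total one-way latency = 66.6642 ms


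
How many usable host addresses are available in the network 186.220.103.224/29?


Host bits = 32 - 29 = 3
Total addresses = 2^3 = 8
Usable = total - 2 (network and broadcast)
Usable hosts: 6


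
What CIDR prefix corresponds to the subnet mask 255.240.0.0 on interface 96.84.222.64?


Binary: 11111111.11110000.00000000.00000000
Count leading 1s
Prefix: /12


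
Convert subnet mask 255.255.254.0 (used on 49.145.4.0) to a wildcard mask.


Subnet mask: 255.255.254.0
Wildcard = 255.255.255.255 - subnet mask
255 - 255 = 0
255 - 255 = 0
255 - 254 = 1
255 - 0 = 255
Wildcard: 0.0.1.255


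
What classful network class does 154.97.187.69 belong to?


First octet: 154
Binary: 10011010
10xxxxxx -> Class B (128-191)
Class B, default mask 255.255.0.0 (/16)


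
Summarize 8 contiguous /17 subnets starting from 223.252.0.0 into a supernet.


Original prefix: /17
Number of subnets: 8 = 2^3
New prefix = 17 - 3 = 14
Supernet: 223.252.0.0/14


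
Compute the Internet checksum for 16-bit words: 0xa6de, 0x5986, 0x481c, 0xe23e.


Sum all words (with carry folding):
+ 0xa6de = 0xa6de
+ 0x5986 = 0x0065
+ 0x481c = 0x4881
+ 0xe23e = 0x2ac0
One's complement: ~0x2ac0
Checksum = 0xd53f


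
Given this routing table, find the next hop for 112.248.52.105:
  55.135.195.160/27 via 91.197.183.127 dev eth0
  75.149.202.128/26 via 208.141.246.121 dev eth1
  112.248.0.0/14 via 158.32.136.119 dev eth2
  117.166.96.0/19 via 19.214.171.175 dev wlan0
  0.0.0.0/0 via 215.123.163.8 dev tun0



Longest prefix match for 112.248.52.105:
  /27 55.135.195.160: no
  /26 75.149.202.128: no
  /14 112.248.0.0: MATCH
  /19 117.166.96.0: no
  /0 0.0.0.0: MATCH
Selected: next-hop 158.32.136.119 via eth2 (matched /14)


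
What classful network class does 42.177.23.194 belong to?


First octet: 42
Binary: 00101010
0xxxxxxx -> Class A (1-126)
Class A, default mask 255.0.0.0 (/8)


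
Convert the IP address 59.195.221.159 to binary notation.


59 = 00111011
195 = 11000011
221 = 11011101
159 = 10011111
Binary: 00111011.11000011.11011101.10011111


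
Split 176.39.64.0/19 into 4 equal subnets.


New prefix = 19 + 2 = 21
Each subnet has 2048 addresses
  176.39.64.0/21
  176.39.72.0/21
  176.39.80.0/21
  176.39.88.0/21
Subnets: 176.39.64.0/21, 176.39.72.0/21, 176.39.80.0/21, 176.39.88.0/21


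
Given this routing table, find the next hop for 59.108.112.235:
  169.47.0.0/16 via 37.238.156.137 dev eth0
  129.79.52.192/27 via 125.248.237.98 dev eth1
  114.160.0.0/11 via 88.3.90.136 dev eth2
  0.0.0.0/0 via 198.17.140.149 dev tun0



Longest prefix match for 59.108.112.235:
  /16 169.47.0.0: no
  /27 129.79.52.192: no
  /11 114.160.0.0: no
  /0 0.0.0.0: MATCH
Selected: next-hop 198.17.140.149 via tun0 (matched /0)


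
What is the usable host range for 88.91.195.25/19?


Network: 88.91.192.0
Broadcast: 88.91.223.255
First usable = network + 1
Last usable = broadcast - 1
Range: 88.91.192.1 to 88.91.223.254


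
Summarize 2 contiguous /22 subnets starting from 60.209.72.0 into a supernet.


Original prefix: /22
Number of subnets: 2 = 2^1
New prefix = 22 - 1 = 21
Supernet: 60.209.72.0/21


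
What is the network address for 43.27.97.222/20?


IP:   00101011.00011011.01100001.11011110
Mask: 11111111.11111111.11110000.00000000
AND operation:
Net:  00101011.00011011.01100000.00000000
Network: 43.27.96.0/20


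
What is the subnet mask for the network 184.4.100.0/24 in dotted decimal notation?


/24 means 24 network bits, 8 host bits
Binary: 11111111111111111111111100000000
Mask: 255.255.255.0


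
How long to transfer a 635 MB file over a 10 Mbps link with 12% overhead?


Effective throughput = 10 * (1 - 12/100) = 8.8 Mbps
File size in Mb = 635 * 8 = 5080 Mb
Time = 5080 / 8.8
Time = 577.2727 seconds


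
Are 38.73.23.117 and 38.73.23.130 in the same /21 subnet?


Mask: 255.255.248.0
38.73.23.117 AND mask = 38.73.16.0
38.73.23.130 AND mask = 38.73.16.0
Yes, same subnet (38.73.16.0)


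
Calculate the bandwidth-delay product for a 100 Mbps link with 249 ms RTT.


BDP = bandwidth * RTT
= 100 Mbps * 249 ms
= 100 * 1e6 * 249 / 1000 bits
= 24900000 bits
= 3112500 bytes
= 3039.5508 KB
BDP = 24900000 bits (3112500 bytes)


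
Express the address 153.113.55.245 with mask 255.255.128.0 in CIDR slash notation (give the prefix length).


Binary: 11111111.11111111.10000000.00000000
Count leading 1s
Prefix: /17


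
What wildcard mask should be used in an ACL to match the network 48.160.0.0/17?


Subnet mask: 255.255.128.0
Wildcard = 255.255.255.255 - subnet mask
255 - 255 = 0
255 - 255 = 0
255 - 128 = 127
255 - 0 = 255
Wildcard: 0.0.127.255


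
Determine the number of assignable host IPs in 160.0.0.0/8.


Host bits = 32 - 8 = 24
Total addresses = 2^24 = 16777216
Usable = total - 2 (network and broadcast)
Usable hosts: 16777214


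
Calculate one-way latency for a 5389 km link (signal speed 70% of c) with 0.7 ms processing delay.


Speed = 0.7 * 3e5 km/s = 210000 km/s
Propagation delay = 5389 / 210000 = 0.0257 s = 25.6619 ms
Processing delay = 0.7 ms
Total one-way latency = 26.3619 ms


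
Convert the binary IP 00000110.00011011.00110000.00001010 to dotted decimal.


00000110 = 6
00011011 = 27
00110000 = 48
00001010 = 10
IP: 6.27.48.10


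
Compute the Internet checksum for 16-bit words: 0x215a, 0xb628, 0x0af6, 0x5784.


Sum all words (with carry folding):
+ 0x215a = 0x215a
+ 0xb628 = 0xd782
+ 0x0af6 = 0xe278
+ 0x5784 = 0x39fd
One's complement: ~0x39fd
Checksum = 0xc602


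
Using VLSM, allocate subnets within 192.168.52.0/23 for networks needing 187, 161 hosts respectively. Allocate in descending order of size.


187 hosts -> /24 (254 usable): 192.168.52.0/24
161 hosts -> /24 (254 usable): 192.168.53.0/24
Allocation: 192.168.52.0/24 (187 hosts, 254 usable); 192.168.53.0/24 (161 hosts, 254 usable)


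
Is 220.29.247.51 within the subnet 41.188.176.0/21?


Subnet network: 41.188.176.0
Test IP AND mask: 220.29.240.0
No, 220.29.247.51 is not in 41.188.176.0/21


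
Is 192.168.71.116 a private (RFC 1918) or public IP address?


RFC 1918 private ranges:
  10.0.0.0/8 (10.0.0.0 - 10.255.255.255)
  172.16.0.0/12 (172.16.0.0 - 172.31.255.255)
  192.168.0.0/16 (192.168.0.0 - 192.168.255.255)
Private (in 192.168.0.0/16)


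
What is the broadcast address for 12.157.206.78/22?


Network: 12.157.204.0/22
Host bits = 10
Set all host bits to 1:
Broadcast: 12.157.207.255


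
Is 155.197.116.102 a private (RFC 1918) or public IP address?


RFC 1918 private ranges:
  10.0.0.0/8 (10.0.0.0 - 10.255.255.255)
  172.16.0.0/12 (172.16.0.0 - 172.31.255.255)
  192.168.0.0/16 (192.168.0.0 - 192.168.255.255)
Public (not in any RFC 1918 range)


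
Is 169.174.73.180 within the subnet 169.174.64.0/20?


Subnet network: 169.174.64.0
Test IP AND mask: 169.174.64.0
Yes, 169.174.73.180 is in 169.174.64.0/20


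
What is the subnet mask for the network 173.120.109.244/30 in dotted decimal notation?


/30 means 30 network bits, 2 host bits
Binary: 11111111111111111111111111111100
Mask: 255.255.255.252


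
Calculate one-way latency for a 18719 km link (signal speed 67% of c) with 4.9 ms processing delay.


Speed = 0.67 * 3e5 km/s = 201000 km/s
Propagation delay = 18719 / 201000 = 0.0931 s = 93.1294 ms
Processing delay = 4.9 ms
Total one-way latency = 98.0294 ms


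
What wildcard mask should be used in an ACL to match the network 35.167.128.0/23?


Subnet mask: 255.255.254.0
Wildcard = 255.255.255.255 - subnet mask
255 - 255 = 0
255 - 255 = 0
255 - 254 = 1
255 - 0 = 255
Wildcard: 0.0.1.255


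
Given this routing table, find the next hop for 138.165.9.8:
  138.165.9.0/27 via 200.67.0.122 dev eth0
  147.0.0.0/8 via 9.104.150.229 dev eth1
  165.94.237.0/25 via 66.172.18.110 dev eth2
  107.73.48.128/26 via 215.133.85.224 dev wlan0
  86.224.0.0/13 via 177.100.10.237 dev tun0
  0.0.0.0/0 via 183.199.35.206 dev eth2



Longest prefix match for 138.165.9.8:
  /27 138.165.9.0: MATCH
  /8 147.0.0.0: no
  /25 165.94.237.0: no
  /26 107.73.48.128: no
  /13 86.224.0.0: no
  /0 0.0.0.0: MATCH
Selected: next-hop 200.67.0.122 via eth0 (matched /27)


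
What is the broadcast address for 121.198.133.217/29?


Network: 121.198.133.216/29
Host bits = 3
Set all host bits to 1:
Broadcast: 121.198.133.223


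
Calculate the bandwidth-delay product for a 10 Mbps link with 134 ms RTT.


BDP = bandwidth * RTT
= 10 Mbps * 134 ms
= 10 * 1e6 * 134 / 1000 bits
= 1340000 bits
= 167500 bytes
= 163.5742 KB
BDP = 1340000 bits (167500 bytes)


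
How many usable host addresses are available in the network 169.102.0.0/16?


Host bits = 32 - 16 = 16
Total addresses = 2^16 = 65536
Usable = total - 2 (network and broadcast)
Usable hosts: 65534


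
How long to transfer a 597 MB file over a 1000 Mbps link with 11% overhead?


Effective throughput = 1000 * (1 - 11/100) = 890 Mbps
File size in Mb = 597 * 8 = 4776 Mb
Time = 4776 / 890
Time = 5.3663 seconds


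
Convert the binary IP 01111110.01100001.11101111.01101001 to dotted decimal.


01111110 = 126
01100001 = 97
11101111 = 239
01101001 = 105
IP: 126.97.239.105


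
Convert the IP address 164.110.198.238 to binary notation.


164 = 10100100
110 = 01101110
198 = 11000110
238 = 11101110
Binary: 10100100.01101110.11000110.11101110


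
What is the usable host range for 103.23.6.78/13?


Network: 103.16.0.0
Broadcast: 103.23.255.255
First usable = network + 1
Last usable = broadcast - 1
Range: 103.16.0.1 to 103.23.255.254


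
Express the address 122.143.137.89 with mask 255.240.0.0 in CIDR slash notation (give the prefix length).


Binary: 11111111.11110000.00000000.00000000
Count leading 1s
Prefix: /12


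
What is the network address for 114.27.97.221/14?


IP:   01110010.00011011.01100001.11011101
Mask: 11111111.11111100.00000000.00000000
AND operation:
Net:  01110010.00011000.00000000.00000000
Network: 114.24.0.0/14


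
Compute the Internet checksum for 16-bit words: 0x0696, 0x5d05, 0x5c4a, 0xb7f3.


Sum all words (with carry folding):
+ 0x0696 = 0x0696
+ 0x5d05 = 0x639b
+ 0x5c4a = 0xbfe5
+ 0xb7f3 = 0x77d9
One's complement: ~0x77d9
Checksum = 0x8826


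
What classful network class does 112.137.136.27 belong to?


First octet: 112
Binary: 01110000
0xxxxxxx -> Class A (1-126)
Class A, default mask 255.0.0.0 (/8)


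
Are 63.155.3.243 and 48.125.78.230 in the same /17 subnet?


Mask: 255.255.128.0
63.155.3.243 AND mask = 63.155.0.0
48.125.78.230 AND mask = 48.125.0.0
No, different subnets (63.155.0.0 vs 48.125.0.0)


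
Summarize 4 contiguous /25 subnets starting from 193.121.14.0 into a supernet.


Original prefix: /25
Number of subnets: 4 = 2^2
New prefix = 25 - 2 = 23
Supernet: 193.121.14.0/23


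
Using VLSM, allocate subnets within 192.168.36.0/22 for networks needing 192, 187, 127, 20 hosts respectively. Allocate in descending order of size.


192 hosts -> /24 (254 usable): 192.168.36.0/24
187 hosts -> /24 (254 usable): 192.168.37.0/24
127 hosts -> /24 (254 usable): 192.168.38.0/24
20 hosts -> /27 (30 usable): 192.168.39.0/27
Allocation: 192.168.36.0/24 (192 hosts, 254 usable); 192.168.37.0/24 (187 hosts, 254 usable); 192.168.38.0/24 (127 hosts, 254 usable); 192.168.39.0/27 (20 hosts, 30 usable)


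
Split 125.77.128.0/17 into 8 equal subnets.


New prefix = 17 + 3 = 20
Each subnet has 4096 addresses
  125.77.128.0/20
  125.77.144.0/20
  125.77.160.0/20
  125.77.176.0/20
  125.77.192.0/20
  125.77.208.0/20
  125.77.224.0/20
  125.77.240.0/20
Subnets: 125.77.128.0/20, 125.77.144.0/20, 125.77.160.0/20, 125.77.176.0/20, 125.77.192.0/20, 125.77.208.0/20, 125.77.224.0/20, 125.77.240.0/20


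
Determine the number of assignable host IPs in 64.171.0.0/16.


Host bits = 32 - 16 = 16
Total addresses = 2^16 = 65536
Usable = total - 2 (network and broadcast)
Usable hosts: 65534


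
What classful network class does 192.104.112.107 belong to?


First octet: 192
Binary: 11000000
110xxxxx -> Class C (192-223)
Class C, default mask 255.255.255.0 (/24)


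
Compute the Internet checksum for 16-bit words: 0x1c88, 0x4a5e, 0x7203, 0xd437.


Sum all words (with carry folding):
+ 0x1c88 = 0x1c88
+ 0x4a5e = 0x66e6
+ 0x7203 = 0xd8e9
+ 0xd437 = 0xad21
One's complement: ~0xad21
Checksum = 0x52de


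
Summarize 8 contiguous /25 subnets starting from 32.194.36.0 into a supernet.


Original prefix: /25
Number of subnets: 8 = 2^3
New prefix = 25 - 3 = 22
Supernet: 32.194.36.0/22


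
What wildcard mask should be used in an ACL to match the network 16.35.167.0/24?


Subnet mask: 255.255.255.0
Wildcard = 255.255.255.255 - subnet mask
255 - 255 = 0
255 - 255 = 0
255 - 255 = 0
255 - 0 = 255
Wildcard: 0.0.0.255


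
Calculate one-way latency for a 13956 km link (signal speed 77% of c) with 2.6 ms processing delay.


Speed = 0.77 * 3e5 km/s = 231000 km/s
Propagation delay = 13956 / 231000 = 0.0604 s = 60.4156 ms
Processing delay = 2.6 ms
Total one-way latency = 63.0156 ms


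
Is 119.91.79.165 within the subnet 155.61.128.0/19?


Subnet network: 155.61.128.0
Test IP AND mask: 119.91.64.0
No, 119.91.79.165 is not in 155.61.128.0/19


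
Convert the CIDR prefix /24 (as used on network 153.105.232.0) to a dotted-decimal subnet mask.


/24 means 24 network bits, 8 host bits
Binary: 11111111111111111111111100000000
Mask: 255.255.255.0


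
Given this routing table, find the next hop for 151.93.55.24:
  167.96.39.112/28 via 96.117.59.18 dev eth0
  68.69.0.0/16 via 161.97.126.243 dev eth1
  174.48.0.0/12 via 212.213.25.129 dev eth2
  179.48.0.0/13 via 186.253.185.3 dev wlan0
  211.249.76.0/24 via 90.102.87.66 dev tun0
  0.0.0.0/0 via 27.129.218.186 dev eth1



Longest prefix match for 151.93.55.24:
  /28 167.96.39.112: no
  /16 68.69.0.0: no
  /12 174.48.0.0: no
  /13 179.48.0.0: no
  /24 211.249.76.0: no
  /0 0.0.0.0: MATCH
Selected: next-hop 27.129.218.186 via eth1 (matched /0)


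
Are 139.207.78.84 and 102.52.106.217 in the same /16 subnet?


Mask: 255.255.0.0
139.207.78.84 AND mask = 139.207.0.0
102.52.106.217 AND mask = 102.52.0.0
No, different subnets (139.207.0.0 vs 102.52.0.0)


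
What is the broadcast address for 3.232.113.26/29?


Network: 3.232.113.24/29
Host bits = 3
Set all host bits to 1:
Broadcast: 3.232.113.31


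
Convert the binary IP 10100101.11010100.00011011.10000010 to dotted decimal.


10100101 = 165
11010100 = 212
00011011 = 27
10000010 = 130
IP: 165.212.27.130


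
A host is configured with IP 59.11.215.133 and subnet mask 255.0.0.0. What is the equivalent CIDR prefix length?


Binary: 11111111.00000000.00000000.00000000
Count leading 1s
Prefix: /8


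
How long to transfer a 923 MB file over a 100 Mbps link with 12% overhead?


Effective throughput = 100 * (1 - 12/100) = 88 Mbps
File size in Mb = 923 * 8 = 7384 Mb
Time = 7384 / 88
Time = 83.9091 seconds


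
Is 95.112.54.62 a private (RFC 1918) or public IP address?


RFC 1918 private ranges:
  10.0.0.0/8 (10.0.0.0 - 10.255.255.255)
  172.16.0.0/12 (172.16.0.0 - 172.31.255.255)
  192.168.0.0/16 (192.168.0.0 - 192.168.255.255)
Public (not in any RFC 1918 range)


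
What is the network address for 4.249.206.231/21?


IP:   00000100.11111001.11001110.11100111
Mask: 11111111.11111111.11111000.00000000
AND operation:
Net:  00000100.11111001.11001000.00000000
Network: 4.249.200.0/21


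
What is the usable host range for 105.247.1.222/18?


Network: 105.247.0.0
Broadcast: 105.247.63.255
First usable = network + 1
Last usable = broadcast - 1
Range: 105.247.0.1 to 105.247.63.254


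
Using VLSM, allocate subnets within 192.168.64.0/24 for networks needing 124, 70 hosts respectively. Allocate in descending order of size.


124 hosts -> /25 (126 usable): 192.168.64.0/25
70 hosts -> /25 (126 usable): 192.168.64.128/25
Allocation: 192.168.64.0/25 (124 hosts, 126 usable); 192.168.64.128/25 (70 hosts, 126 usable)


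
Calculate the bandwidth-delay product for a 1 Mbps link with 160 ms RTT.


BDP = bandwidth * RTT
= 1 Mbps * 160 ms
= 1 * 1e6 * 160 / 1000 bits
= 160000 bits
= 20000 bytes
= 19.5312 KB
BDP = 160000 bits (20000 bytes)


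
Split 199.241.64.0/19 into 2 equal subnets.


New prefix = 19 + 1 = 20
Each subnet has 4096 addresses
  199.241.64.0/20
  199.241.80.0/20
Subnets: 199.241.64.0/20, 199.241.80.0/20


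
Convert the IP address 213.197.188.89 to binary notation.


213 = 11010101
197 = 11000101
188 = 10111100
89 = 01011001
Binary: 11010101.11000101.10111100.01011001


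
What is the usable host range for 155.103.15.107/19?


Network: 155.103.0.0
Broadcast: 155.103.31.255
First usable = network + 1
Last usable = broadcast - 1
Range: 155.103.0.1 to 155.103.31.254


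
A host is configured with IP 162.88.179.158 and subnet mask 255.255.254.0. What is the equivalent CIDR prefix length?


Binary: 11111111.11111111.11111110.00000000
Count leading 1s
Prefix: /23


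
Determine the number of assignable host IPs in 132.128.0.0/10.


Host bits = 32 - 10 = 22
Total addresses = 2^22 = 4194304
Usable = total - 2 (network and broadcast)
Usable hosts: 4194302


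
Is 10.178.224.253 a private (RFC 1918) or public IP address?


RFC 1918 private ranges:
  10.0.0.0/8 (10.0.0.0 - 10.255.255.255)
  172.16.0.0/12 (172.16.0.0 - 172.31.255.255)
  192.168.0.0/16 (192.168.0.0 - 192.168.255.255)
Private (in 10.0.0.0/8)


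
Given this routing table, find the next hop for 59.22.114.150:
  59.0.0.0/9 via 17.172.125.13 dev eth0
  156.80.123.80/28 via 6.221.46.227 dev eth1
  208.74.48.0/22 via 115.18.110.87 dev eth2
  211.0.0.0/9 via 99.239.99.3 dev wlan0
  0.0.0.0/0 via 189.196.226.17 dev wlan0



Longest prefix match for 59.22.114.150:
  /9 59.0.0.0: MATCH
  /28 156.80.123.80: no
  /22 208.74.48.0: no
  /9 211.0.0.0: no
  /0 0.0.0.0: MATCH
Selected: next-hop 17.172.125.13 via eth0 (matched /9)


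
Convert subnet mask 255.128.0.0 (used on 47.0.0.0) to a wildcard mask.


Subnet mask: 255.128.0.0
Wildcard = 255.255.255.255 - subnet mask
255 - 255 = 0
255 - 128 = 127
255 - 0 = 255
255 - 0 = 255
Wildcard: 0.127.255.255


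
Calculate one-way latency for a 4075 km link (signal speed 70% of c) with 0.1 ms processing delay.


Speed = 0.7 * 3e5 km/s = 210000 km/s
Propagation delay = 4075 / 210000 = 0.0194 s = 19.4048 ms
Processing delay = 0.1 ms
Total one-way latency = 19.5048 ms


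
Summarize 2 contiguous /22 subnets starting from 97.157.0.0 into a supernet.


Original prefix: /22
Number of subnets: 2 = 2^1
New prefix = 22 - 1 = 21
Supernet: 97.157.0.0/21


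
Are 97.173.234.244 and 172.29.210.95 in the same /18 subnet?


Mask: 255.255.192.0
97.173.234.244 AND mask = 97.173.192.0
172.29.210.95 AND mask = 172.29.192.0
No, different subnets (97.173.192.0 vs 172.29.192.0)


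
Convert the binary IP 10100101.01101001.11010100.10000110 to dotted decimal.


10100101 = 165
01101001 = 105
11010100 = 212
10000110 = 134
IP: 165.105.212.134


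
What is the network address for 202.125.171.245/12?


IP:   11001010.01111101.10101011.11110101
Mask: 11111111.11110000.00000000.00000000
AND operation:
Net:  11001010.01110000.00000000.00000000
Network: 202.112.0.0/12


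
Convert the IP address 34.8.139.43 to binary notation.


34 = 00100010
8 = 00001000
139 = 10001011
43 = 00101011
Binary: 00100010.00001000.10001011.00101011


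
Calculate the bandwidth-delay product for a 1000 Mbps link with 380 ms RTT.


BDP = bandwidth * RTT
= 1000 Mbps * 380 ms
= 1000 * 1e6 * 380 / 1000 bits
= 380000000 bits
= 47500000 bytes
= 46386.7188 KB
BDP = 380000000 bits (47500000 bytes)


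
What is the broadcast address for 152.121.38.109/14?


Network: 152.120.0.0/14
Host bits = 18
Set all host bits to 1:
Broadcast: 152.123.255.255


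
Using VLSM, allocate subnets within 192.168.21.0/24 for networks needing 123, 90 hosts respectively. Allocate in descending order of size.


123 hosts -> /25 (126 usable): 192.168.21.0/25
90 hosts -> /25 (126 usable): 192.168.21.128/25
Allocation: 192.168.21.0/25 (123 hosts, 126 usable); 192.168.21.128/25 (90 hosts, 126 usable)


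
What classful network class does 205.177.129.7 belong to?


First octet: 205
Binary: 11001101
110xxxxx -> Class C (192-223)
Class C, default mask 255.255.255.0 (/24)


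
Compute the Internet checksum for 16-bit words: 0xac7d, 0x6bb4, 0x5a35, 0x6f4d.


Sum all words (with carry folding):
+ 0xac7d = 0xac7d
+ 0x6bb4 = 0x1832
+ 0x5a35 = 0x7267
+ 0x6f4d = 0xe1b4
One's complement: ~0xe1b4
Checksum = 0x1e4b


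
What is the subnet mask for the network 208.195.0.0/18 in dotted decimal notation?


/18 means 18 network bits, 14 host bits
Binary: 11111111111111111100000000000000
Mask: 255.255.192.0


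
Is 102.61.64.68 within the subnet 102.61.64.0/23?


Subnet network: 102.61.64.0
Test IP AND mask: 102.61.64.0
Yes, 102.61.64.68 is in 102.61.64.0/23


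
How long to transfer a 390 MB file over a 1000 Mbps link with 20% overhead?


Effective throughput = 1000 * (1 - 20/100) = 800 Mbps
File size in Mb = 390 * 8 = 3120 Mb
Time = 3120 / 800
Time = 3.9 seconds


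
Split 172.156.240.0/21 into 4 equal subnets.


New prefix = 21 + 2 = 23
Each subnet has 512 addresses
  172.156.240.0/23
  172.156.242.0/23
  172.156.244.0/23
  172.156.246.0/23
Subnets: 172.156.240.0/23, 172.156.242.0/23, 172.156.244.0/23, 172.156.246.0/23


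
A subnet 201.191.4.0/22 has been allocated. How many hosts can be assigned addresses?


Host bits = 32 - 22 = 10
Total addresses = 2^10 = 1024
Usable = total - 2 (network and broadcast)
Usable hosts: 1022


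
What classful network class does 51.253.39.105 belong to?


First octet: 51
Binary: 00110011
0xxxxxxx -> Class A (1-126)
Class A, default mask 255.0.0.0 (/8)


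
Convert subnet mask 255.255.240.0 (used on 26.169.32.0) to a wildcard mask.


Subnet mask: 255.255.240.0
Wildcard = 255.255.255.255 - subnet mask
255 - 255 = 0
255 - 255 = 0
255 - 240 = 15
255 - 0 = 255
Wildcard: 0.0.15.255


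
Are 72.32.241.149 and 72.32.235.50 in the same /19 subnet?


Mask: 255.255.224.0
72.32.241.149 AND mask = 72.32.224.0
72.32.235.50 AND mask = 72.32.224.0
Yes, same subnet (72.32.224.0)


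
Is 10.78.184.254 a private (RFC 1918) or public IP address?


RFC 1918 private ranges:
  10.0.0.0/8 (10.0.0.0 - 10.255.255.255)
  172.16.0.0/12 (172.16.0.0 - 172.31.255.255)
  192.168.0.0/16 (192.168.0.0 - 192.168.255.255)
Private (in 10.0.0.0/8)


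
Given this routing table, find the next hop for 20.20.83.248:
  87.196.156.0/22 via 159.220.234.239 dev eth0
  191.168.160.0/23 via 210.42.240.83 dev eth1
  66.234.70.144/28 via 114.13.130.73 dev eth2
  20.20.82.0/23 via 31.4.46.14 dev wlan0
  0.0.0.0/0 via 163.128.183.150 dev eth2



Longest prefix match for 20.20.83.248:
  /22 87.196.156.0: no
  /23 191.168.160.0: no
  /28 66.234.70.144: no
  /23 20.20.82.0: MATCH
  /0 0.0.0.0: MATCH
Selected: next-hop 31.4.46.14 via wlan0 (matched /23)


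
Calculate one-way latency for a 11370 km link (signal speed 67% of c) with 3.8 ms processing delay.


Speed = 0.67 * 3e5 km/s = 201000 km/s
Propagation delay = 11370 / 201000 = 0.0566 s = 56.5672 ms
Processing delay = 3.8 ms
Total one-way latency = 60.3672 ms


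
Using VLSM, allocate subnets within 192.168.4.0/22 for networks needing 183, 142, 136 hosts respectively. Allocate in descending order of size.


183 hosts -> /24 (254 usable): 192.168.4.0/24
142 hosts -> /24 (254 usable): 192.168.5.0/24
136 hosts -> /24 (254 usable): 192.168.6.0/24
Allocation: 192.168.4.0/24 (183 hosts, 254 usable); 192.168.5.0/24 (142 hosts, 254 usable); 192.168.6.0/24 (136 hosts, 254 usable)


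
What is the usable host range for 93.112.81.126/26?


Network: 93.112.81.64
Broadcast: 93.112.81.127
First usable = network + 1
Last usable = broadcast - 1
Range: 93.112.81.65 to 93.112.81.126


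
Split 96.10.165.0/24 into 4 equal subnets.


New prefix = 24 + 2 = 26
Each subnet has 64 addresses
  96.10.165.0/26
  96.10.165.64/26
  96.10.165.128/26
  96.10.165.192/26
Subnets: 96.10.165.0/26, 96.10.165.64/26, 96.10.165.128/26, 96.10.165.192/26


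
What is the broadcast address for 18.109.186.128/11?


Network: 18.96.0.0/11
Host bits = 21
Set all host bits to 1:
Broadcast: 18.127.255.255


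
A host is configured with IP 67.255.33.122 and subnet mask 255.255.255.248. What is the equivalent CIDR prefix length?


Binary: 11111111.11111111.11111111.11111000
Count leading 1s
Prefix: /29


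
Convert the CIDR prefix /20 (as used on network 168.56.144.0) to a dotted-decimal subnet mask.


/20 means 20 network bits, 12 host bits
Binary: 11111111111111111111000000000000
Mask: 255.255.240.0


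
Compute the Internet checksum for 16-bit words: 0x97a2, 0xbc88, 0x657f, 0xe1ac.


Sum all words (with carry folding):
+ 0x97a2 = 0x97a2
+ 0xbc88 = 0x542b
+ 0x657f = 0xb9aa
+ 0xe1ac = 0x9b57
One's complement: ~0x9b57
Checksum = 0x64a8


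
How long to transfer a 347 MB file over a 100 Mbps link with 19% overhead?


Effective throughput = 100 * (1 - 19/100) = 81 Mbps
File size in Mb = 347 * 8 = 2776 Mb
Time = 2776 / 81
Time = 34.2716 seconds


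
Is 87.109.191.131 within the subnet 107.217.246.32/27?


Subnet network: 107.217.246.32
Test IP AND mask: 87.109.191.128
No, 87.109.191.131 is not in 107.217.246.32/27


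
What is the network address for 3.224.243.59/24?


IP:   00000011.11100000.11110011.00111011
Mask: 11111111.11111111.11111111.00000000
AND operation:
Net:  00000011.11100000.11110011.00000000
Network: 3.224.243.0/24


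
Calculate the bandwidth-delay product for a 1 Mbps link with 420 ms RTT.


BDP = bandwidth * RTT
= 1 Mbps * 420 ms
= 1 * 1e6 * 420 / 1000 bits
= 420000 bits
= 52500 bytes
= 51.2695 KB
BDP = 420000 bits (52500 bytes)


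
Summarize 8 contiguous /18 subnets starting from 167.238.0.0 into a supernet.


Original prefix: /18
Number of subnets: 8 = 2^3
New prefix = 18 - 3 = 15
Supernet: 167.238.0.0/15


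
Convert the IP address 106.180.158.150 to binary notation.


106 = 01101010
180 = 10110100
158 = 10011110
150 = 10010110
Binary: 01101010.10110100.10011110.10010110


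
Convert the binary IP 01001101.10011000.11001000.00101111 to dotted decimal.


01001101 = 77
10011000 = 152
11001000 = 200
00101111 = 47
IP: 77.152.200.47


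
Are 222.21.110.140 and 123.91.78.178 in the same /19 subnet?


Mask: 255.255.224.0
222.21.110.140 AND mask = 222.21.96.0
123.91.78.178 AND mask = 123.91.64.0
No, different subnets (222.21.96.0 vs 123.91.64.0)


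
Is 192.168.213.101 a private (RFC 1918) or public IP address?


RFC 1918 private ranges:
  10.0.0.0/8 (10.0.0.0 - 10.255.255.255)
  172.16.0.0/12 (172.16.0.0 - 172.31.255.255)
  192.168.0.0/16 (192.168.0.0 - 192.168.255.255)
Private (in 192.168.0.0/16)


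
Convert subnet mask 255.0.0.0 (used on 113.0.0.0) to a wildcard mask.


Subnet mask: 255.0.0.0
Wildcard = 255.255.255.255 - subnet mask
255 - 255 = 0
255 - 0 = 255
255 - 0 = 255
255 - 0 = 255
Wildcard: 0.255.255.255


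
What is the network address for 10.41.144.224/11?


IP:   00001010.00101001.10010000.11100000
Mask: 11111111.11100000.00000000.00000000
AND operation:
Net:  00001010.00100000.00000000.00000000
Network: 10.32.0.0/11


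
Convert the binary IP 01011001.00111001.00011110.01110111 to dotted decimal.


01011001 = 89
00111001 = 57
00011110 = 30
01110111 = 119
IP: 89.57.30.119


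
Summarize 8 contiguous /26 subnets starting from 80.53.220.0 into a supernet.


Original prefix: /26
Number of subnets: 8 = 2^3
New prefix = 26 - 3 = 23
Supernet: 80.53.220.0/23


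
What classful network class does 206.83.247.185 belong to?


First octet: 206
Binary: 11001110
110xxxxx -> Class C (192-223)
Class C, default mask 255.255.255.0 (/24)


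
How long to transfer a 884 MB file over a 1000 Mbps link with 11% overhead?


Effective throughput = 1000 * (1 - 11/100) = 890 Mbps
File size in Mb = 884 * 8 = 7072 Mb
Time = 7072 / 890
Time = 7.9461 seconds


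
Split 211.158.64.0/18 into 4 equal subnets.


New prefix = 18 + 2 = 20
Each subnet has 4096 addresses
  211.158.64.0/20
  211.158.80.0/20
  211.158.96.0/20
  211.158.112.0/20
Subnets: 211.158.64.0/20, 211.158.80.0/20, 211.158.96.0/20, 211.158.112.0/20


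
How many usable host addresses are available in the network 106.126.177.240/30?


Host bits = 32 - 30 = 2
Total addresses = 2^2 = 4
Usable = total - 2 (network and broadcast)
Usable hosts: 2


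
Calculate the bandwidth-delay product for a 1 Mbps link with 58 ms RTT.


BDP = bandwidth * RTT
= 1 Mbps * 58 ms
= 1 * 1e6 * 58 / 1000 bits
= 58000 bits
= 7250 bytes
= 7.0801 KB
BDP = 58000 bits (7250 bytes)


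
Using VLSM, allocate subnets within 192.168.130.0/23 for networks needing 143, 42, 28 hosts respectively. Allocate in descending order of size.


143 hosts -> /24 (254 usable): 192.168.130.0/24
42 hosts -> /26 (62 usable): 192.168.131.0/26
28 hosts -> /27 (30 usable): 192.168.131.64/27
Allocation: 192.168.130.0/24 (143 hosts, 254 usable); 192.168.131.0/26 (42 hosts, 62 usable); 192.168.131.64/27 (28 hosts, 30 usable)


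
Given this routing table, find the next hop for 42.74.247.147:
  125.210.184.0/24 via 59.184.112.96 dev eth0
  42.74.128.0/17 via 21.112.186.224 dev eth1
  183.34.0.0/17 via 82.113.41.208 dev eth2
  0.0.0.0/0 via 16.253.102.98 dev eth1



Longest prefix match for 42.74.247.147:
  /24 125.210.184.0: no
  /17 42.74.128.0: MATCH
  /17 183.34.0.0: no
  /0 0.0.0.0: MATCH
Selected: next-hop 21.112.186.224 via eth1 (matched /17)


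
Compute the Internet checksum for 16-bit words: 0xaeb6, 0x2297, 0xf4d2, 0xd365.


Sum all words (with carry folding):
+ 0xaeb6 = 0xaeb6
+ 0x2297 = 0xd14d
+ 0xf4d2 = 0xc620
+ 0xd365 = 0x9986
One's complement: ~0x9986
Checksum = 0x6679


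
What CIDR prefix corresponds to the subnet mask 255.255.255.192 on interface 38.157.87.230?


Binary: 11111111.11111111.11111111.11000000
Count leading 1s
Prefix: /26


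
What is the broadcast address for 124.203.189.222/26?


Network: 124.203.189.192/26
Host bits = 6
Set all host bits to 1:
Broadcast: 124.203.189.255


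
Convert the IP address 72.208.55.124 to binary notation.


72 = 01001000
208 = 11010000
55 = 00110111
124 = 01111100
Binary: 01001000.11010000.00110111.01111100


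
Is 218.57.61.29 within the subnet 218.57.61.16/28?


Subnet network: 218.57.61.16
Test IP AND mask: 218.57.61.16
Yes, 218.57.61.29 is in 218.57.61.16/28


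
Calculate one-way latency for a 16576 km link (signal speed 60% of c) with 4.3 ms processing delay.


Speed = 0.6 * 3e5 km/s = 180000 km/s
Propagation delay = 16576 / 180000 = 0.0921 s = 92.0889 ms
Processing delay = 4.3 ms
Total one-way latency = 96.3889 ms


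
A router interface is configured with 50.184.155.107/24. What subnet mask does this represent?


/24 means 24 network bits, 8 host bits
Binary: 11111111111111111111111100000000
Mask: 255.255.255.0


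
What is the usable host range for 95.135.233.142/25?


Network: 95.135.233.128
Broadcast: 95.135.233.255
First usable = network + 1
Last usable = broadcast - 1
Range: 95.135.233.129 to 95.135.233.254


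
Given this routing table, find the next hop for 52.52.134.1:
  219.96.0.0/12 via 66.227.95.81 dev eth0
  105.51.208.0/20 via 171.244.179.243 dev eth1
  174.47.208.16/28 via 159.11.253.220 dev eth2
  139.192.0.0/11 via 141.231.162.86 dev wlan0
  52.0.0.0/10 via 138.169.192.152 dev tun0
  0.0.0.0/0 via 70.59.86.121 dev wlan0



Longest prefix match for 52.52.134.1:
  /12 219.96.0.0: no
  /20 105.51.208.0: no
  /28 174.47.208.16: no
  /11 139.192.0.0: no
  /10 52.0.0.0: MATCH
  /0 0.0.0.0: MATCH
Selected: next-hop 138.169.192.152 via tun0 (matched /10)


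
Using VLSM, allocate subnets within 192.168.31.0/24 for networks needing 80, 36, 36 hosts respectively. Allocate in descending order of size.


80 hosts -> /25 (126 usable): 192.168.31.0/25
36 hosts -> /26 (62 usable): 192.168.31.128/26
36 hosts -> /26 (62 usable): 192.168.31.192/26
Allocation: 192.168.31.0/25 (80 hosts, 126 usable); 192.168.31.128/26 (36 hosts, 62 usable); 192.168.31.192/26 (36 hosts, 62 usable)


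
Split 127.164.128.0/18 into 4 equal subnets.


New prefix = 18 + 2 = 20
Each subnet has 4096 addresses
  127.164.128.0/20
  127.164.144.0/20
  127.164.160.0/20
  127.164.176.0/20
Subnets: 127.164.128.0/20, 127.164.144.0/20, 127.164.160.0/20, 127.164.176.0/20


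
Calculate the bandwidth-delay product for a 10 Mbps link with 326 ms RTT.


BDP = bandwidth * RTT
= 10 Mbps * 326 ms
= 10 * 1e6 * 326 / 1000 bits
= 3260000 bits
= 407500 bytes
= 397.9492 KB
BDP = 3260000 bits (407500 bytes)


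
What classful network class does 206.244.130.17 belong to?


First octet: 206
Binary: 11001110
110xxxxx -> Class C (192-223)
Class C, default mask 255.255.255.0 (/24)


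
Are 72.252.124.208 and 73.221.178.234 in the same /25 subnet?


Mask: 255.255.255.128
72.252.124.208 AND mask = 72.252.124.128
73.221.178.234 AND mask = 73.221.178.128
No, different subnets (72.252.124.128 vs 73.221.178.128)


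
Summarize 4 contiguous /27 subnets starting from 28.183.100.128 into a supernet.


Original prefix: /27
Number of subnets: 4 = 2^2
New prefix = 27 - 2 = 25
Supernet: 28.183.100.128/25


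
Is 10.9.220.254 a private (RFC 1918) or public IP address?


RFC 1918 private ranges:
  10.0.0.0/8 (10.0.0.0 - 10.255.255.255)
  172.16.0.0/12 (172.16.0.0 - 172.31.255.255)
  192.168.0.0/16 (192.168.0.0 - 192.168.255.255)
Private (in 10.0.0.0/8)


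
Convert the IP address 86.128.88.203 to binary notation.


86 = 01010110
128 = 10000000
88 = 01011000
203 = 11001011
Binary: 01010110.10000000.01011000.11001011


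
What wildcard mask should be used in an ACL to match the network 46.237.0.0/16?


Subnet mask: 255.255.0.0
Wildcard = 255.255.255.255 - subnet mask
255 - 255 = 0
255 - 255 = 0
255 - 0 = 255
255 - 0 = 255
Wildcard: 0.0.255.255


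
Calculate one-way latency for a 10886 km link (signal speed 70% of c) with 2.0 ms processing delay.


Speed = 0.7 * 3e5 km/s = 210000 km/s
Propagation delay = 10886 / 210000 = 0.0518 s = 51.8381 ms
Processing delay = 2.0 ms
Total one-way latency = 53.8381 ms


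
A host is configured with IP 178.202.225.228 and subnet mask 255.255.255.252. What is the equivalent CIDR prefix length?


Binary: 11111111.11111111.11111111.11111100
Count leading 1s
Prefix: /30


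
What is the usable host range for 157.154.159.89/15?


Network: 157.154.0.0
Broadcast: 157.155.255.255
First usable = network + 1
Last usable = broadcast - 1
Range: 157.154.0.1 to 157.155.255.254


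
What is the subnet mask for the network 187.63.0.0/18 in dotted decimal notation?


/18 means 18 network bits, 14 host bits
Binary: 11111111111111111100000000000000
Mask: 255.255.192.0


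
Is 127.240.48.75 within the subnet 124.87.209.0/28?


Subnet network: 124.87.209.0
Test IP AND mask: 127.240.48.64
No, 127.240.48.75 is not in 124.87.209.0/28


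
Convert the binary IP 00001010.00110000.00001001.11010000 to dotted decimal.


00001010 = 10
00110000 = 48
00001001 = 9
11010000 = 208
IP: 10.48.9.208


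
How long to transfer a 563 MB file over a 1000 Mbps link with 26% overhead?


Effective throughput = 1000 * (1 - 26/100) = 740 Mbps
File size in Mb = 563 * 8 = 4504 Mb
Time = 4504 / 740
Time = 6.0865 seconds


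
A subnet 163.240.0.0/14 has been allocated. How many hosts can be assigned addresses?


Host bits = 32 - 14 = 18
Total addresses = 2^18 = 262144
Usable = total - 2 (network and broadcast)
Usable hosts: 262142


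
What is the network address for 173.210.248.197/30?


IP:   10101101.11010010.11111000.11000101
Mask: 11111111.11111111.11111111.11111100
AND operation:
Net:  10101101.11010010.11111000.11000100
Network: 173.210.248.196/30


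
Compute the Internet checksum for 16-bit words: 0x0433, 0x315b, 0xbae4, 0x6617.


Sum all words (with carry folding):
+ 0x0433 = 0x0433
+ 0x315b = 0x358e
+ 0xbae4 = 0xf072
+ 0x6617 = 0x568a
One's complement: ~0x568a
Checksum = 0xa975


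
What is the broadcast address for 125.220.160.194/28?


Network: 125.220.160.192/28
Host bits = 4
Set all host bits to 1:
Broadcast: 125.220.160.207


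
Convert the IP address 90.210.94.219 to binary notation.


90 = 01011010
210 = 11010010
94 = 01011110
219 = 11011011
Binary: 01011010.11010010.01011110.11011011


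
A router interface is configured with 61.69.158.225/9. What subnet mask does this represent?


/9 means 9 network bits, 23 host bits
Binary: 11111111100000000000000000000000
Mask: 255.128.0.0


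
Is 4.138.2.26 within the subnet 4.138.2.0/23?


Subnet network: 4.138.2.0
Test IP AND mask: 4.138.2.0
Yes, 4.138.2.26 is in 4.138.2.0/23
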